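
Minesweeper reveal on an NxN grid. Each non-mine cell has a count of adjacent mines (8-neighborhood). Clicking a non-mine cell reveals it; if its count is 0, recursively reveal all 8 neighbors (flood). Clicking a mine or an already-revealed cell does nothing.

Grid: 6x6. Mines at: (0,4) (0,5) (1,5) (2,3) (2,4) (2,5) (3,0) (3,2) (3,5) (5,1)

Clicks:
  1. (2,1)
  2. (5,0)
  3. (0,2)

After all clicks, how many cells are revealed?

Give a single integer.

Click 1 (2,1) count=2: revealed 1 new [(2,1)] -> total=1
Click 2 (5,0) count=1: revealed 1 new [(5,0)] -> total=2
Click 3 (0,2) count=0: revealed 10 new [(0,0) (0,1) (0,2) (0,3) (1,0) (1,1) (1,2) (1,3) (2,0) (2,2)] -> total=12

Answer: 12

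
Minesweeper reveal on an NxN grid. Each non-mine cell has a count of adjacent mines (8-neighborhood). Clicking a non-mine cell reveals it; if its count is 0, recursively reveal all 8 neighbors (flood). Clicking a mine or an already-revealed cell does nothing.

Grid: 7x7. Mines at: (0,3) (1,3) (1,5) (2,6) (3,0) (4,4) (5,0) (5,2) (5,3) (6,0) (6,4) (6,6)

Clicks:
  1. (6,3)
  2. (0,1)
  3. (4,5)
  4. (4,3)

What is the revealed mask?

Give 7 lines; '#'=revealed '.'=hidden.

Answer: ###....
###....
###....
.......
...#.#.
.......
...#...

Derivation:
Click 1 (6,3) count=3: revealed 1 new [(6,3)] -> total=1
Click 2 (0,1) count=0: revealed 9 new [(0,0) (0,1) (0,2) (1,0) (1,1) (1,2) (2,0) (2,1) (2,2)] -> total=10
Click 3 (4,5) count=1: revealed 1 new [(4,5)] -> total=11
Click 4 (4,3) count=3: revealed 1 new [(4,3)] -> total=12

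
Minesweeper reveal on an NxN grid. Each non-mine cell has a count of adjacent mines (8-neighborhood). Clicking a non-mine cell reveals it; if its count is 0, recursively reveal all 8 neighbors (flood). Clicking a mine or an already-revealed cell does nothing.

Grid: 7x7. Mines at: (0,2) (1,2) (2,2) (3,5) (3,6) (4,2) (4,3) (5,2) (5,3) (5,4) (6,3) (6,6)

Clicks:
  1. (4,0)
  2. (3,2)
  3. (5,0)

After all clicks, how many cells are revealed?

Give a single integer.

Answer: 15

Derivation:
Click 1 (4,0) count=0: revealed 14 new [(0,0) (0,1) (1,0) (1,1) (2,0) (2,1) (3,0) (3,1) (4,0) (4,1) (5,0) (5,1) (6,0) (6,1)] -> total=14
Click 2 (3,2) count=3: revealed 1 new [(3,2)] -> total=15
Click 3 (5,0) count=0: revealed 0 new [(none)] -> total=15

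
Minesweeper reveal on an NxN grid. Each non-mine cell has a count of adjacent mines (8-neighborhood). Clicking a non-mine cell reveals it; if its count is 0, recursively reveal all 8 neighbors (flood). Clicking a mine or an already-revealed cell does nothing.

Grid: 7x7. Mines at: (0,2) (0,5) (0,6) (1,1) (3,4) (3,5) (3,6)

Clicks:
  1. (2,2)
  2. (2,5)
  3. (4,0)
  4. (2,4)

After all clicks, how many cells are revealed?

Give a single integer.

Answer: 31

Derivation:
Click 1 (2,2) count=1: revealed 1 new [(2,2)] -> total=1
Click 2 (2,5) count=3: revealed 1 new [(2,5)] -> total=2
Click 3 (4,0) count=0: revealed 28 new [(2,0) (2,1) (2,3) (3,0) (3,1) (3,2) (3,3) (4,0) (4,1) (4,2) (4,3) (4,4) (4,5) (4,6) (5,0) (5,1) (5,2) (5,3) (5,4) (5,5) (5,6) (6,0) (6,1) (6,2) (6,3) (6,4) (6,5) (6,6)] -> total=30
Click 4 (2,4) count=2: revealed 1 new [(2,4)] -> total=31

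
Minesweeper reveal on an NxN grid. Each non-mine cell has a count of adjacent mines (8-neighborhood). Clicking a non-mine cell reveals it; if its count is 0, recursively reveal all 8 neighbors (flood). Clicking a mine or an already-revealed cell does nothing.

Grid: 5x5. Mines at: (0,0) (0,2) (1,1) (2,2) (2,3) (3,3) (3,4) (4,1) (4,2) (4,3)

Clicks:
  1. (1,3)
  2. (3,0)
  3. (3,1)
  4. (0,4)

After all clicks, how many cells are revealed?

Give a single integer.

Click 1 (1,3) count=3: revealed 1 new [(1,3)] -> total=1
Click 2 (3,0) count=1: revealed 1 new [(3,0)] -> total=2
Click 3 (3,1) count=3: revealed 1 new [(3,1)] -> total=3
Click 4 (0,4) count=0: revealed 3 new [(0,3) (0,4) (1,4)] -> total=6

Answer: 6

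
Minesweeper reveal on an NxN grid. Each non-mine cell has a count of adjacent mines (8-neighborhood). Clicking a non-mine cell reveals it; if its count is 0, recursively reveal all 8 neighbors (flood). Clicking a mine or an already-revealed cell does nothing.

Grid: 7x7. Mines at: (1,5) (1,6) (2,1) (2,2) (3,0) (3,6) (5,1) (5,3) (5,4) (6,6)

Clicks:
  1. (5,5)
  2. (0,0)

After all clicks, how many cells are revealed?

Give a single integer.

Answer: 11

Derivation:
Click 1 (5,5) count=2: revealed 1 new [(5,5)] -> total=1
Click 2 (0,0) count=0: revealed 10 new [(0,0) (0,1) (0,2) (0,3) (0,4) (1,0) (1,1) (1,2) (1,3) (1,4)] -> total=11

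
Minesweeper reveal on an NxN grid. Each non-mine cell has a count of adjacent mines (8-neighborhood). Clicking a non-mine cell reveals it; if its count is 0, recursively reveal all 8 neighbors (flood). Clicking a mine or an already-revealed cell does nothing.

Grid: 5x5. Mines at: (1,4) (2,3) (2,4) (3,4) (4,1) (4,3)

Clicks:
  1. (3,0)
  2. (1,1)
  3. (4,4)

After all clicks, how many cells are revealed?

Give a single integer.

Answer: 15

Derivation:
Click 1 (3,0) count=1: revealed 1 new [(3,0)] -> total=1
Click 2 (1,1) count=0: revealed 13 new [(0,0) (0,1) (0,2) (0,3) (1,0) (1,1) (1,2) (1,3) (2,0) (2,1) (2,2) (3,1) (3,2)] -> total=14
Click 3 (4,4) count=2: revealed 1 new [(4,4)] -> total=15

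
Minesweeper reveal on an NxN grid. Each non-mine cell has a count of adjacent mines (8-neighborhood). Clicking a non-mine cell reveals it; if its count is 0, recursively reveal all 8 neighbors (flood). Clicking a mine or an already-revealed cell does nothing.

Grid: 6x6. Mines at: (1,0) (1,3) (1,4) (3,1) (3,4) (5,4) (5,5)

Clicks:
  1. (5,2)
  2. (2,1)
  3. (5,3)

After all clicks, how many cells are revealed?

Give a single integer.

Answer: 9

Derivation:
Click 1 (5,2) count=0: revealed 8 new [(4,0) (4,1) (4,2) (4,3) (5,0) (5,1) (5,2) (5,3)] -> total=8
Click 2 (2,1) count=2: revealed 1 new [(2,1)] -> total=9
Click 3 (5,3) count=1: revealed 0 new [(none)] -> total=9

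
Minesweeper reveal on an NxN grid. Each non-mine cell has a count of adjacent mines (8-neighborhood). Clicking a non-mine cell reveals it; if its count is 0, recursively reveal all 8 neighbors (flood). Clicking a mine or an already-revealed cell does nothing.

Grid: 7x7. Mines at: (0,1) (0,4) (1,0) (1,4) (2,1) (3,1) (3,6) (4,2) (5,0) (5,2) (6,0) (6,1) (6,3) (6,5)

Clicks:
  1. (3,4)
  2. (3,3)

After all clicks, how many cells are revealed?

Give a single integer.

Answer: 12

Derivation:
Click 1 (3,4) count=0: revealed 12 new [(2,3) (2,4) (2,5) (3,3) (3,4) (3,5) (4,3) (4,4) (4,5) (5,3) (5,4) (5,5)] -> total=12
Click 2 (3,3) count=1: revealed 0 new [(none)] -> total=12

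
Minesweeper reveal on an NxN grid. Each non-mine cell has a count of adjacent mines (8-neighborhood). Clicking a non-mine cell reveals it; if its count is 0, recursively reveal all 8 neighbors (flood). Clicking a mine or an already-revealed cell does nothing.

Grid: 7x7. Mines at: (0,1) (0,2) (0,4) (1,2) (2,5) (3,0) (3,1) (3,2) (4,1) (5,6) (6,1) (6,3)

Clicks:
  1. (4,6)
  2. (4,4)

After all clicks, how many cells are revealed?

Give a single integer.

Answer: 10

Derivation:
Click 1 (4,6) count=1: revealed 1 new [(4,6)] -> total=1
Click 2 (4,4) count=0: revealed 9 new [(3,3) (3,4) (3,5) (4,3) (4,4) (4,5) (5,3) (5,4) (5,5)] -> total=10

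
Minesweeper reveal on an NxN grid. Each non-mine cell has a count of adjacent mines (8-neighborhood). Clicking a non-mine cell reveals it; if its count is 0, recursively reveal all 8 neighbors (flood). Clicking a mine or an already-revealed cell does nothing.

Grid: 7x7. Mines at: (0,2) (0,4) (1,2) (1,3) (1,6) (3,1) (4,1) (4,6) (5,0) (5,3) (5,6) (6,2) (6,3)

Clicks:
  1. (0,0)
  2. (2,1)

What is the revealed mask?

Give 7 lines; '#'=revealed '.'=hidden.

Answer: ##.....
##.....
##.....
.......
.......
.......
.......

Derivation:
Click 1 (0,0) count=0: revealed 6 new [(0,0) (0,1) (1,0) (1,1) (2,0) (2,1)] -> total=6
Click 2 (2,1) count=2: revealed 0 new [(none)] -> total=6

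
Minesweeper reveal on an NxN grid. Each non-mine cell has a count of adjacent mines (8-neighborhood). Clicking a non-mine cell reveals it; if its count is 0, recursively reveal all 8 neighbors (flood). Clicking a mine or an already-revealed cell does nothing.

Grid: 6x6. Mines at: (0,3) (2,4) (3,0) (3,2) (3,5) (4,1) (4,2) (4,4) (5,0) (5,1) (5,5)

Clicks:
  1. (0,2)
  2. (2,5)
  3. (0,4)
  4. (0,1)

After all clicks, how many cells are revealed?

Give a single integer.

Click 1 (0,2) count=1: revealed 1 new [(0,2)] -> total=1
Click 2 (2,5) count=2: revealed 1 new [(2,5)] -> total=2
Click 3 (0,4) count=1: revealed 1 new [(0,4)] -> total=3
Click 4 (0,1) count=0: revealed 8 new [(0,0) (0,1) (1,0) (1,1) (1,2) (2,0) (2,1) (2,2)] -> total=11

Answer: 11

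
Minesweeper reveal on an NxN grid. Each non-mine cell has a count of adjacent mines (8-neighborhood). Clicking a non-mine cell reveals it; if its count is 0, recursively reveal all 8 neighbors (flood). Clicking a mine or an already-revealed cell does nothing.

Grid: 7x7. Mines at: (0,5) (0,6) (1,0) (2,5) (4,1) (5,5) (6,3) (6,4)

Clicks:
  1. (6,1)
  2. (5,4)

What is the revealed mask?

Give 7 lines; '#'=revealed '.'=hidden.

Click 1 (6,1) count=0: revealed 6 new [(5,0) (5,1) (5,2) (6,0) (6,1) (6,2)] -> total=6
Click 2 (5,4) count=3: revealed 1 new [(5,4)] -> total=7

Answer: .......
.......
.......
.......
.......
###.#..
###....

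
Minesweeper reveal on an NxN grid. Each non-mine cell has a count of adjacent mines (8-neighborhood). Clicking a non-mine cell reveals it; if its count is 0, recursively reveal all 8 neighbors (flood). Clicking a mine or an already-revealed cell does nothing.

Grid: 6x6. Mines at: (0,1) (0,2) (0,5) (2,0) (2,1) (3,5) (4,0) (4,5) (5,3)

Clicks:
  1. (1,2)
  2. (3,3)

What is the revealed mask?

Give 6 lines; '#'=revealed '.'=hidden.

Click 1 (1,2) count=3: revealed 1 new [(1,2)] -> total=1
Click 2 (3,3) count=0: revealed 11 new [(1,3) (1,4) (2,2) (2,3) (2,4) (3,2) (3,3) (3,4) (4,2) (4,3) (4,4)] -> total=12

Answer: ......
..###.
..###.
..###.
..###.
......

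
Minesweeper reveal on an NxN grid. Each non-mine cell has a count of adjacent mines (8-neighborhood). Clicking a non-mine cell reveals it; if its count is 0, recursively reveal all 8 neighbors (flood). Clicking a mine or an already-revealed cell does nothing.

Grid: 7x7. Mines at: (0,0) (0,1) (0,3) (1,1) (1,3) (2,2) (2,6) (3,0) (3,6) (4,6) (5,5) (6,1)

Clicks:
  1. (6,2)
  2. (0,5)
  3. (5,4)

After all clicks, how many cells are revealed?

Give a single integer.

Answer: 8

Derivation:
Click 1 (6,2) count=1: revealed 1 new [(6,2)] -> total=1
Click 2 (0,5) count=0: revealed 6 new [(0,4) (0,5) (0,6) (1,4) (1,5) (1,6)] -> total=7
Click 3 (5,4) count=1: revealed 1 new [(5,4)] -> total=8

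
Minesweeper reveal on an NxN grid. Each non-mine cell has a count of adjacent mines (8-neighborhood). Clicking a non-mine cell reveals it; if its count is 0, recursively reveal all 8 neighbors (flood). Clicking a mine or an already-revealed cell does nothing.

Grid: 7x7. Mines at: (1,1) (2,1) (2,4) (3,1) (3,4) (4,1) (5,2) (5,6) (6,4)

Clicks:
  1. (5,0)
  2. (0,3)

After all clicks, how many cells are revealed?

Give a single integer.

Click 1 (5,0) count=1: revealed 1 new [(5,0)] -> total=1
Click 2 (0,3) count=0: revealed 16 new [(0,2) (0,3) (0,4) (0,5) (0,6) (1,2) (1,3) (1,4) (1,5) (1,6) (2,5) (2,6) (3,5) (3,6) (4,5) (4,6)] -> total=17

Answer: 17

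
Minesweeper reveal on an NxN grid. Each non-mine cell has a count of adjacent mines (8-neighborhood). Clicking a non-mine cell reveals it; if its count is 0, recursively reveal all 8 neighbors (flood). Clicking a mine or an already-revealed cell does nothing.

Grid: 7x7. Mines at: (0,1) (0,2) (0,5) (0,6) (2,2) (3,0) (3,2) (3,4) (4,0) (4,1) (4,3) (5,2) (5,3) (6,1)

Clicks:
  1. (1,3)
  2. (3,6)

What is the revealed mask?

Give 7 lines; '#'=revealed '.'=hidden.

Click 1 (1,3) count=2: revealed 1 new [(1,3)] -> total=1
Click 2 (3,6) count=0: revealed 15 new [(1,5) (1,6) (2,5) (2,6) (3,5) (3,6) (4,4) (4,5) (4,6) (5,4) (5,5) (5,6) (6,4) (6,5) (6,6)] -> total=16

Answer: .......
...#.##
.....##
.....##
....###
....###
....###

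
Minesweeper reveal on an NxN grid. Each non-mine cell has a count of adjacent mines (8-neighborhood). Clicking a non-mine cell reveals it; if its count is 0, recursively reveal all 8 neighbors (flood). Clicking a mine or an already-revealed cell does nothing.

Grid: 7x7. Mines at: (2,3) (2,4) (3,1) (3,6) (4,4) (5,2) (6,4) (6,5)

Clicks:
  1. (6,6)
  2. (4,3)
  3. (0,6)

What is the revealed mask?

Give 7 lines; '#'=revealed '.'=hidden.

Answer: #######
#######
###..##
.......
...#...
.......
......#

Derivation:
Click 1 (6,6) count=1: revealed 1 new [(6,6)] -> total=1
Click 2 (4,3) count=2: revealed 1 new [(4,3)] -> total=2
Click 3 (0,6) count=0: revealed 19 new [(0,0) (0,1) (0,2) (0,3) (0,4) (0,5) (0,6) (1,0) (1,1) (1,2) (1,3) (1,4) (1,5) (1,6) (2,0) (2,1) (2,2) (2,5) (2,6)] -> total=21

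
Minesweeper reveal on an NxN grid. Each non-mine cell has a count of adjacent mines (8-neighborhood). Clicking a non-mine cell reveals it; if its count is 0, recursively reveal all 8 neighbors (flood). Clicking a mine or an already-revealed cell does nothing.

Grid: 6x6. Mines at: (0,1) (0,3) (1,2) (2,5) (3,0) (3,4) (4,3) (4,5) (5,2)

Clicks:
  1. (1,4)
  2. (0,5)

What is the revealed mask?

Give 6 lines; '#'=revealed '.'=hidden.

Click 1 (1,4) count=2: revealed 1 new [(1,4)] -> total=1
Click 2 (0,5) count=0: revealed 3 new [(0,4) (0,5) (1,5)] -> total=4

Answer: ....##
....##
......
......
......
......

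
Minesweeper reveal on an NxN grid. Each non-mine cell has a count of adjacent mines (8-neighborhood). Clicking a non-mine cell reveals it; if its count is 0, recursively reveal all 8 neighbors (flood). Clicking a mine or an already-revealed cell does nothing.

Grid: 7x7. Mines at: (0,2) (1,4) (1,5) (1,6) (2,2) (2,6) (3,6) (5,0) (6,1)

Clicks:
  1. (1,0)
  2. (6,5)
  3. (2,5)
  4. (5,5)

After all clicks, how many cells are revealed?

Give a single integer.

Click 1 (1,0) count=0: revealed 10 new [(0,0) (0,1) (1,0) (1,1) (2,0) (2,1) (3,0) (3,1) (4,0) (4,1)] -> total=10
Click 2 (6,5) count=0: revealed 23 new [(2,3) (2,4) (2,5) (3,2) (3,3) (3,4) (3,5) (4,2) (4,3) (4,4) (4,5) (4,6) (5,1) (5,2) (5,3) (5,4) (5,5) (5,6) (6,2) (6,3) (6,4) (6,5) (6,6)] -> total=33
Click 3 (2,5) count=5: revealed 0 new [(none)] -> total=33
Click 4 (5,5) count=0: revealed 0 new [(none)] -> total=33

Answer: 33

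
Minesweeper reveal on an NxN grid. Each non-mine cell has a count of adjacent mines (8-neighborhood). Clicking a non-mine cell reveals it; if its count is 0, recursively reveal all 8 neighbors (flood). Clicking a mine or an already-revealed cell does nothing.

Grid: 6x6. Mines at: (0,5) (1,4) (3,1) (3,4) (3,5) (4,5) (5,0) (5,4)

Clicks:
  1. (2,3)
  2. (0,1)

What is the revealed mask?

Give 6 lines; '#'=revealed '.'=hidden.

Answer: ####..
####..
####..
......
......
......

Derivation:
Click 1 (2,3) count=2: revealed 1 new [(2,3)] -> total=1
Click 2 (0,1) count=0: revealed 11 new [(0,0) (0,1) (0,2) (0,3) (1,0) (1,1) (1,2) (1,3) (2,0) (2,1) (2,2)] -> total=12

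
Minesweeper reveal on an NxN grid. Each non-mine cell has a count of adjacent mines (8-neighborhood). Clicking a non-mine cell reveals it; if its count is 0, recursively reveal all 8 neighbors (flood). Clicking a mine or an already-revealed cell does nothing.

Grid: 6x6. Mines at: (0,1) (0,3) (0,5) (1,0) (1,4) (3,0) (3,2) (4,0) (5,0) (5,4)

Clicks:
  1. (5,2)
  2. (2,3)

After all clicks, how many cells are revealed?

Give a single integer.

Answer: 7

Derivation:
Click 1 (5,2) count=0: revealed 6 new [(4,1) (4,2) (4,3) (5,1) (5,2) (5,3)] -> total=6
Click 2 (2,3) count=2: revealed 1 new [(2,3)] -> total=7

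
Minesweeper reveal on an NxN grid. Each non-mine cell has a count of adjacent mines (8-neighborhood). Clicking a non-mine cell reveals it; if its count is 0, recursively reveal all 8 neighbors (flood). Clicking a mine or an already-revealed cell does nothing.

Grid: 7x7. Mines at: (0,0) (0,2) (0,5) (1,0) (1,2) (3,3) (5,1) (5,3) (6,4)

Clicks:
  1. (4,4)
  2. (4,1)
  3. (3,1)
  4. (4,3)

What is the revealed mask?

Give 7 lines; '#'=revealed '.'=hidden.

Answer: .......
.......
###....
###....
#####..
.......
.......

Derivation:
Click 1 (4,4) count=2: revealed 1 new [(4,4)] -> total=1
Click 2 (4,1) count=1: revealed 1 new [(4,1)] -> total=2
Click 3 (3,1) count=0: revealed 8 new [(2,0) (2,1) (2,2) (3,0) (3,1) (3,2) (4,0) (4,2)] -> total=10
Click 4 (4,3) count=2: revealed 1 new [(4,3)] -> total=11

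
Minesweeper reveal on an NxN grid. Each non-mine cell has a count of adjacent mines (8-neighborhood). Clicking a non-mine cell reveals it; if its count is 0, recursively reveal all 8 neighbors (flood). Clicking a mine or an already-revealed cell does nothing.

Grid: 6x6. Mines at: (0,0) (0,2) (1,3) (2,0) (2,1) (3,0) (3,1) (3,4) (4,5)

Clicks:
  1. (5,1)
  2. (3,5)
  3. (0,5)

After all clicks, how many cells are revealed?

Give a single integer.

Answer: 17

Derivation:
Click 1 (5,1) count=0: revealed 10 new [(4,0) (4,1) (4,2) (4,3) (4,4) (5,0) (5,1) (5,2) (5,3) (5,4)] -> total=10
Click 2 (3,5) count=2: revealed 1 new [(3,5)] -> total=11
Click 3 (0,5) count=0: revealed 6 new [(0,4) (0,5) (1,4) (1,5) (2,4) (2,5)] -> total=17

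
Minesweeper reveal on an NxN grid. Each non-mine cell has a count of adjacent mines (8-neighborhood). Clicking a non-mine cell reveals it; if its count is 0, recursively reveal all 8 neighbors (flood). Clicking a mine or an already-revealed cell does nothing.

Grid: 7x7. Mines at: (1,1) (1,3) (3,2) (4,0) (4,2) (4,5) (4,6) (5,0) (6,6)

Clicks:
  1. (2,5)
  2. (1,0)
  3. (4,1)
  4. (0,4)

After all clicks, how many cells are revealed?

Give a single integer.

Click 1 (2,5) count=0: revealed 12 new [(0,4) (0,5) (0,6) (1,4) (1,5) (1,6) (2,4) (2,5) (2,6) (3,4) (3,5) (3,6)] -> total=12
Click 2 (1,0) count=1: revealed 1 new [(1,0)] -> total=13
Click 3 (4,1) count=4: revealed 1 new [(4,1)] -> total=14
Click 4 (0,4) count=1: revealed 0 new [(none)] -> total=14

Answer: 14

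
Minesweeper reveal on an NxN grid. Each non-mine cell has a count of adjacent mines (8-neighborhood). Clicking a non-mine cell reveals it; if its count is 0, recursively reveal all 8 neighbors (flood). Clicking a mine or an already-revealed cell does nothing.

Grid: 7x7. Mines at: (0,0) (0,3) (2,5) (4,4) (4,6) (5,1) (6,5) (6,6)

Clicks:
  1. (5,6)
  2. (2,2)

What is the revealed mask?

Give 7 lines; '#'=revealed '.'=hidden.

Answer: .......
#####..
#####..
#####..
####...
......#
.......

Derivation:
Click 1 (5,6) count=3: revealed 1 new [(5,6)] -> total=1
Click 2 (2,2) count=0: revealed 19 new [(1,0) (1,1) (1,2) (1,3) (1,4) (2,0) (2,1) (2,2) (2,3) (2,4) (3,0) (3,1) (3,2) (3,3) (3,4) (4,0) (4,1) (4,2) (4,3)] -> total=20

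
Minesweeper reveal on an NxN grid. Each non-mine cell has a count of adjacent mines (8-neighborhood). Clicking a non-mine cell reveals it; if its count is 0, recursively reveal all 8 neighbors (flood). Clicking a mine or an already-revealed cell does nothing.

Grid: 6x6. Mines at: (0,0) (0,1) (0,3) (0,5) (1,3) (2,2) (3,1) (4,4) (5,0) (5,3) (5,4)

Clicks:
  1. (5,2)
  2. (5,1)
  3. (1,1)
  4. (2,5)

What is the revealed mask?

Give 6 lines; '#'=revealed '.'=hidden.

Click 1 (5,2) count=1: revealed 1 new [(5,2)] -> total=1
Click 2 (5,1) count=1: revealed 1 new [(5,1)] -> total=2
Click 3 (1,1) count=3: revealed 1 new [(1,1)] -> total=3
Click 4 (2,5) count=0: revealed 6 new [(1,4) (1,5) (2,4) (2,5) (3,4) (3,5)] -> total=9

Answer: ......
.#..##
....##
....##
......
.##...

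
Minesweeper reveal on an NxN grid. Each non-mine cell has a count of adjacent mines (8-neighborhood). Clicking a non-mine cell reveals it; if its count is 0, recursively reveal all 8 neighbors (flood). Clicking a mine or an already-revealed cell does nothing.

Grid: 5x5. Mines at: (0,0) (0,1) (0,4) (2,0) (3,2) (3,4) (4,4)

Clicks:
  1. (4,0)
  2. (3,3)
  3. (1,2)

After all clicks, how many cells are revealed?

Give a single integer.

Click 1 (4,0) count=0: revealed 4 new [(3,0) (3,1) (4,0) (4,1)] -> total=4
Click 2 (3,3) count=3: revealed 1 new [(3,3)] -> total=5
Click 3 (1,2) count=1: revealed 1 new [(1,2)] -> total=6

Answer: 6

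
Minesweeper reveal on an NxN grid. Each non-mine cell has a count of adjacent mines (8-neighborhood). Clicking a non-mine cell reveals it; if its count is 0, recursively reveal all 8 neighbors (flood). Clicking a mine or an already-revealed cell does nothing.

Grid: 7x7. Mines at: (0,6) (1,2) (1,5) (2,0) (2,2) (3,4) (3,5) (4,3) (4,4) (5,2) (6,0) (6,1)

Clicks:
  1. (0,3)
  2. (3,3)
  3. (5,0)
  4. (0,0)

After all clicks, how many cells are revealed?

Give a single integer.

Click 1 (0,3) count=1: revealed 1 new [(0,3)] -> total=1
Click 2 (3,3) count=4: revealed 1 new [(3,3)] -> total=2
Click 3 (5,0) count=2: revealed 1 new [(5,0)] -> total=3
Click 4 (0,0) count=0: revealed 4 new [(0,0) (0,1) (1,0) (1,1)] -> total=7

Answer: 7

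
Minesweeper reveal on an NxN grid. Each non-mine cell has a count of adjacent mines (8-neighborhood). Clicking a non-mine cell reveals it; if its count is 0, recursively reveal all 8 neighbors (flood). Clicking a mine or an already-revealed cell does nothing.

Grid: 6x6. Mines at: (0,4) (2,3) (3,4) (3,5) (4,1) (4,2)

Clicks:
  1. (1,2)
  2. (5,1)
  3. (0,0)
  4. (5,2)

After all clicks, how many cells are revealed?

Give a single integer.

Click 1 (1,2) count=1: revealed 1 new [(1,2)] -> total=1
Click 2 (5,1) count=2: revealed 1 new [(5,1)] -> total=2
Click 3 (0,0) count=0: revealed 13 new [(0,0) (0,1) (0,2) (0,3) (1,0) (1,1) (1,3) (2,0) (2,1) (2,2) (3,0) (3,1) (3,2)] -> total=15
Click 4 (5,2) count=2: revealed 1 new [(5,2)] -> total=16

Answer: 16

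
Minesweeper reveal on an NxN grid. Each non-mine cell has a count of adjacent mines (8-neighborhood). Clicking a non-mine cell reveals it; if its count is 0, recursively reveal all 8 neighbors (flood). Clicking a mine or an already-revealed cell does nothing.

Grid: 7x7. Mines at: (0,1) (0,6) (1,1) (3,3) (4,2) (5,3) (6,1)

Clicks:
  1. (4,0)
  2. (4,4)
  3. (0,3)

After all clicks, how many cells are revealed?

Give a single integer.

Answer: 34

Derivation:
Click 1 (4,0) count=0: revealed 8 new [(2,0) (2,1) (3,0) (3,1) (4,0) (4,1) (5,0) (5,1)] -> total=8
Click 2 (4,4) count=2: revealed 1 new [(4,4)] -> total=9
Click 3 (0,3) count=0: revealed 25 new [(0,2) (0,3) (0,4) (0,5) (1,2) (1,3) (1,4) (1,5) (1,6) (2,2) (2,3) (2,4) (2,5) (2,6) (3,4) (3,5) (3,6) (4,5) (4,6) (5,4) (5,5) (5,6) (6,4) (6,5) (6,6)] -> total=34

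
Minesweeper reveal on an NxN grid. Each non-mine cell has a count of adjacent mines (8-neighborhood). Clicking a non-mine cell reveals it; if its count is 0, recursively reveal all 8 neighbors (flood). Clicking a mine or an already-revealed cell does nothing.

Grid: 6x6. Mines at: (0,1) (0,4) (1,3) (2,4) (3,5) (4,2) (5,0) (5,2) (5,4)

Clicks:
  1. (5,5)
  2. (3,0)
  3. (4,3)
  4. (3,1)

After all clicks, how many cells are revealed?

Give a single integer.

Click 1 (5,5) count=1: revealed 1 new [(5,5)] -> total=1
Click 2 (3,0) count=0: revealed 11 new [(1,0) (1,1) (1,2) (2,0) (2,1) (2,2) (3,0) (3,1) (3,2) (4,0) (4,1)] -> total=12
Click 3 (4,3) count=3: revealed 1 new [(4,3)] -> total=13
Click 4 (3,1) count=1: revealed 0 new [(none)] -> total=13

Answer: 13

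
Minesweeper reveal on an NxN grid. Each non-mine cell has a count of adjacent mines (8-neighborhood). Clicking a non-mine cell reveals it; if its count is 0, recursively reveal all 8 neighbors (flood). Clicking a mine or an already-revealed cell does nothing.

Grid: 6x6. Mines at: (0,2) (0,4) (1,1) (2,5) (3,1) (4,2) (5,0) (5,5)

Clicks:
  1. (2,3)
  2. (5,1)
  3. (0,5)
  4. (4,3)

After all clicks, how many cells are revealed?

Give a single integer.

Click 1 (2,3) count=0: revealed 9 new [(1,2) (1,3) (1,4) (2,2) (2,3) (2,4) (3,2) (3,3) (3,4)] -> total=9
Click 2 (5,1) count=2: revealed 1 new [(5,1)] -> total=10
Click 3 (0,5) count=1: revealed 1 new [(0,5)] -> total=11
Click 4 (4,3) count=1: revealed 1 new [(4,3)] -> total=12

Answer: 12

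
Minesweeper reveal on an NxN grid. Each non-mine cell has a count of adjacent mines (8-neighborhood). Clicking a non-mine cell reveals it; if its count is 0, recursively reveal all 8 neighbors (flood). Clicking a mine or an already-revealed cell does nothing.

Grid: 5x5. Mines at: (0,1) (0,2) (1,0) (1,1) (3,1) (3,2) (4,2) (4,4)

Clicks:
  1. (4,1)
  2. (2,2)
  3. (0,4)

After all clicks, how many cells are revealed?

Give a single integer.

Click 1 (4,1) count=3: revealed 1 new [(4,1)] -> total=1
Click 2 (2,2) count=3: revealed 1 new [(2,2)] -> total=2
Click 3 (0,4) count=0: revealed 8 new [(0,3) (0,4) (1,3) (1,4) (2,3) (2,4) (3,3) (3,4)] -> total=10

Answer: 10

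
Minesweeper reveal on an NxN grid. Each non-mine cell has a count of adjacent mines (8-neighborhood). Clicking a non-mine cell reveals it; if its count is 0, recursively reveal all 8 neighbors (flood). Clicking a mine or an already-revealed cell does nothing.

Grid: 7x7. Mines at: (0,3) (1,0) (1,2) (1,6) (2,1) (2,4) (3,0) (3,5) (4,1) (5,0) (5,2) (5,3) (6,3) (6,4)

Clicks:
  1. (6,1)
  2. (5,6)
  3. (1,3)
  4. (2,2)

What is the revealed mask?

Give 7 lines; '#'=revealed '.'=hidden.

Click 1 (6,1) count=2: revealed 1 new [(6,1)] -> total=1
Click 2 (5,6) count=0: revealed 6 new [(4,5) (4,6) (5,5) (5,6) (6,5) (6,6)] -> total=7
Click 3 (1,3) count=3: revealed 1 new [(1,3)] -> total=8
Click 4 (2,2) count=2: revealed 1 new [(2,2)] -> total=9

Answer: .......
...#...
..#....
.......
.....##
.....##
.#...##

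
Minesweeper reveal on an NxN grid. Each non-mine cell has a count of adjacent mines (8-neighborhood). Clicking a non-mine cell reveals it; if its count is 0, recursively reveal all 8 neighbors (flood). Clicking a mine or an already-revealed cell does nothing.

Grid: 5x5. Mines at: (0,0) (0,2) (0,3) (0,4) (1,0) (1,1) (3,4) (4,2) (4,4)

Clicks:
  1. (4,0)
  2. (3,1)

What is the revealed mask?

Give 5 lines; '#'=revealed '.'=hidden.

Click 1 (4,0) count=0: revealed 6 new [(2,0) (2,1) (3,0) (3,1) (4,0) (4,1)] -> total=6
Click 2 (3,1) count=1: revealed 0 new [(none)] -> total=6

Answer: .....
.....
##...
##...
##...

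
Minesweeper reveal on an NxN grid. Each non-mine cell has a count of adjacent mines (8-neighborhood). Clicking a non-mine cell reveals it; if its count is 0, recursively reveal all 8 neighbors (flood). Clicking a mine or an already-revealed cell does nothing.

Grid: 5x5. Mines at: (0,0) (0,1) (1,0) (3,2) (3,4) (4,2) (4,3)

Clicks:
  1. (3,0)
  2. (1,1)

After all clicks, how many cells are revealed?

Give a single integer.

Click 1 (3,0) count=0: revealed 6 new [(2,0) (2,1) (3,0) (3,1) (4,0) (4,1)] -> total=6
Click 2 (1,1) count=3: revealed 1 new [(1,1)] -> total=7

Answer: 7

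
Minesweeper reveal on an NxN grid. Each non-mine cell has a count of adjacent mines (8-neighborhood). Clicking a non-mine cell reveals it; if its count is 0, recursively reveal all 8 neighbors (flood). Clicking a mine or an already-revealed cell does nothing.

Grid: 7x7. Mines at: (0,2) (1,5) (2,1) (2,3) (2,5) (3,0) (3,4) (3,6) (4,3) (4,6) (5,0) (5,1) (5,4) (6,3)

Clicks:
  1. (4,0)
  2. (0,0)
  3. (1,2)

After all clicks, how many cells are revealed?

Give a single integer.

Click 1 (4,0) count=3: revealed 1 new [(4,0)] -> total=1
Click 2 (0,0) count=0: revealed 4 new [(0,0) (0,1) (1,0) (1,1)] -> total=5
Click 3 (1,2) count=3: revealed 1 new [(1,2)] -> total=6

Answer: 6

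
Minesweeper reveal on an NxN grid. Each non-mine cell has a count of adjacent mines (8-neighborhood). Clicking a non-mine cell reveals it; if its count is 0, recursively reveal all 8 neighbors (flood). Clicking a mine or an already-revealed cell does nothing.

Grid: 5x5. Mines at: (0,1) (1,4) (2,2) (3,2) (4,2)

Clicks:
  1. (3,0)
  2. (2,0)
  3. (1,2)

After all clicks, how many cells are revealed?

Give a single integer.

Answer: 9

Derivation:
Click 1 (3,0) count=0: revealed 8 new [(1,0) (1,1) (2,0) (2,1) (3,0) (3,1) (4,0) (4,1)] -> total=8
Click 2 (2,0) count=0: revealed 0 new [(none)] -> total=8
Click 3 (1,2) count=2: revealed 1 new [(1,2)] -> total=9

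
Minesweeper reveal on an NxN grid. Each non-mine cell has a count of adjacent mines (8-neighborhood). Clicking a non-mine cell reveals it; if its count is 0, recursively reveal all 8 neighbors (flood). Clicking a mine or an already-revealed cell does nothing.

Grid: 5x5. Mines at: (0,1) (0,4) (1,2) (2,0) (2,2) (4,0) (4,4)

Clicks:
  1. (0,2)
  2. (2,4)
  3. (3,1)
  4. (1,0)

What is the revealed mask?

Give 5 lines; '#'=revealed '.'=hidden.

Click 1 (0,2) count=2: revealed 1 new [(0,2)] -> total=1
Click 2 (2,4) count=0: revealed 6 new [(1,3) (1,4) (2,3) (2,4) (3,3) (3,4)] -> total=7
Click 3 (3,1) count=3: revealed 1 new [(3,1)] -> total=8
Click 4 (1,0) count=2: revealed 1 new [(1,0)] -> total=9

Answer: ..#..
#..##
...##
.#.##
.....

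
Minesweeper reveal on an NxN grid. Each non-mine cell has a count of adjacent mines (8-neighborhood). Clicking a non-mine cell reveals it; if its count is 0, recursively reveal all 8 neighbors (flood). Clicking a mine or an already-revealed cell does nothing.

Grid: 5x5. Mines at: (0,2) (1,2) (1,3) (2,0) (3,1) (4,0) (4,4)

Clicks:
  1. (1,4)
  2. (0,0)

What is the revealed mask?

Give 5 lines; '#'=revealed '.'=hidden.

Click 1 (1,4) count=1: revealed 1 new [(1,4)] -> total=1
Click 2 (0,0) count=0: revealed 4 new [(0,0) (0,1) (1,0) (1,1)] -> total=5

Answer: ##...
##..#
.....
.....
.....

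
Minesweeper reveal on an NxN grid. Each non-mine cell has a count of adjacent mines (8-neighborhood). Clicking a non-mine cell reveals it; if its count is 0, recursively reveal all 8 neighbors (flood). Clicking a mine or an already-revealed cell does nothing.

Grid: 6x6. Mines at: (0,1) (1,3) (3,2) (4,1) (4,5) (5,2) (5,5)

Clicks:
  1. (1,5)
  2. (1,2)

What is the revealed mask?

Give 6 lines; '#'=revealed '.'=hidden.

Answer: ....##
..#.##
....##
....##
......
......

Derivation:
Click 1 (1,5) count=0: revealed 8 new [(0,4) (0,5) (1,4) (1,5) (2,4) (2,5) (3,4) (3,5)] -> total=8
Click 2 (1,2) count=2: revealed 1 new [(1,2)] -> total=9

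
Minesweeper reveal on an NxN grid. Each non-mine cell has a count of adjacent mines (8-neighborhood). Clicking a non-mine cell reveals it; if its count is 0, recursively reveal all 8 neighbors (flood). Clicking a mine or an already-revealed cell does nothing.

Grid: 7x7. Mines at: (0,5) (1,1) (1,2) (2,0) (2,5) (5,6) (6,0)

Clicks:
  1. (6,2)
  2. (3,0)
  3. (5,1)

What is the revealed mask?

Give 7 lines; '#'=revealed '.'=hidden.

Click 1 (6,2) count=0: revealed 27 new [(2,1) (2,2) (2,3) (2,4) (3,0) (3,1) (3,2) (3,3) (3,4) (3,5) (4,0) (4,1) (4,2) (4,3) (4,4) (4,5) (5,0) (5,1) (5,2) (5,3) (5,4) (5,5) (6,1) (6,2) (6,3) (6,4) (6,5)] -> total=27
Click 2 (3,0) count=1: revealed 0 new [(none)] -> total=27
Click 3 (5,1) count=1: revealed 0 new [(none)] -> total=27

Answer: .......
.......
.####..
######.
######.
######.
.#####.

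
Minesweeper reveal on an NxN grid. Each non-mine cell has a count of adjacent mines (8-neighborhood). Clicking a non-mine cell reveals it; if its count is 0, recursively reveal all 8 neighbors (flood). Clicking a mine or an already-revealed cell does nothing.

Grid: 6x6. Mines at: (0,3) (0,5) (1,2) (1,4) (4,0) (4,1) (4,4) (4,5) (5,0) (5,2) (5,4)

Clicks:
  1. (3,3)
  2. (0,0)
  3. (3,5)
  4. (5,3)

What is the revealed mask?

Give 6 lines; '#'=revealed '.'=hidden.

Answer: ##....
##....
##....
##.#.#
......
...#..

Derivation:
Click 1 (3,3) count=1: revealed 1 new [(3,3)] -> total=1
Click 2 (0,0) count=0: revealed 8 new [(0,0) (0,1) (1,0) (1,1) (2,0) (2,1) (3,0) (3,1)] -> total=9
Click 3 (3,5) count=2: revealed 1 new [(3,5)] -> total=10
Click 4 (5,3) count=3: revealed 1 new [(5,3)] -> total=11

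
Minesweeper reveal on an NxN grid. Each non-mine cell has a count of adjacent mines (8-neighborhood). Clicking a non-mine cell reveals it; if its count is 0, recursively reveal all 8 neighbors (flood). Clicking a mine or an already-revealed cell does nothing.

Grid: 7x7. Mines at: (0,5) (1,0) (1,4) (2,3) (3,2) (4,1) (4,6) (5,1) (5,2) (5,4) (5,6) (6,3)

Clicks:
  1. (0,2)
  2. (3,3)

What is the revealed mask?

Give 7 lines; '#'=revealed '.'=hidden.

Click 1 (0,2) count=0: revealed 6 new [(0,1) (0,2) (0,3) (1,1) (1,2) (1,3)] -> total=6
Click 2 (3,3) count=2: revealed 1 new [(3,3)] -> total=7

Answer: .###...
.###...
.......
...#...
.......
.......
.......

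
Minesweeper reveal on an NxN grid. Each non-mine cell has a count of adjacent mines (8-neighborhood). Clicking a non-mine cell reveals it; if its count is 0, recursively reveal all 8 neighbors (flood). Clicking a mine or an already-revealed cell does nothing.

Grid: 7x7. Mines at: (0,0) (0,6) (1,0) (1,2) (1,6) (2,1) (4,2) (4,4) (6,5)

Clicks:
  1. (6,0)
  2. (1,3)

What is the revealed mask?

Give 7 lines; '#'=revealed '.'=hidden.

Answer: .......
...#...
.......
##.....
##.....
#####..
#####..

Derivation:
Click 1 (6,0) count=0: revealed 14 new [(3,0) (3,1) (4,0) (4,1) (5,0) (5,1) (5,2) (5,3) (5,4) (6,0) (6,1) (6,2) (6,3) (6,4)] -> total=14
Click 2 (1,3) count=1: revealed 1 new [(1,3)] -> total=15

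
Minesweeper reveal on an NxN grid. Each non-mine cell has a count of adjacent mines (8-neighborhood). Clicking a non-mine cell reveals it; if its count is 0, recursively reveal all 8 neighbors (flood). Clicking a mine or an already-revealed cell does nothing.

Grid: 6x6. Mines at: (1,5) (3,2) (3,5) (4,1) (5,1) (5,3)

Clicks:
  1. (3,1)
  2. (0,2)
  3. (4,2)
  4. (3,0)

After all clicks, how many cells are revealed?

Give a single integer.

Answer: 18

Derivation:
Click 1 (3,1) count=2: revealed 1 new [(3,1)] -> total=1
Click 2 (0,2) count=0: revealed 16 new [(0,0) (0,1) (0,2) (0,3) (0,4) (1,0) (1,1) (1,2) (1,3) (1,4) (2,0) (2,1) (2,2) (2,3) (2,4) (3,0)] -> total=17
Click 3 (4,2) count=4: revealed 1 new [(4,2)] -> total=18
Click 4 (3,0) count=1: revealed 0 new [(none)] -> total=18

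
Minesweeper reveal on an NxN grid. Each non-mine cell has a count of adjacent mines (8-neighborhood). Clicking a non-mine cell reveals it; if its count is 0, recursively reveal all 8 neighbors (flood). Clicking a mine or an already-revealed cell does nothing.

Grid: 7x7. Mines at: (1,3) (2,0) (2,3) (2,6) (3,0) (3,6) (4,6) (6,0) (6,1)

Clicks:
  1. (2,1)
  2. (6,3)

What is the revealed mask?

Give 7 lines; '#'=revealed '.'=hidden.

Answer: .......
.......
.#.....
.#####.
.#####.
.######
..#####

Derivation:
Click 1 (2,1) count=2: revealed 1 new [(2,1)] -> total=1
Click 2 (6,3) count=0: revealed 21 new [(3,1) (3,2) (3,3) (3,4) (3,5) (4,1) (4,2) (4,3) (4,4) (4,5) (5,1) (5,2) (5,3) (5,4) (5,5) (5,6) (6,2) (6,3) (6,4) (6,5) (6,6)] -> total=22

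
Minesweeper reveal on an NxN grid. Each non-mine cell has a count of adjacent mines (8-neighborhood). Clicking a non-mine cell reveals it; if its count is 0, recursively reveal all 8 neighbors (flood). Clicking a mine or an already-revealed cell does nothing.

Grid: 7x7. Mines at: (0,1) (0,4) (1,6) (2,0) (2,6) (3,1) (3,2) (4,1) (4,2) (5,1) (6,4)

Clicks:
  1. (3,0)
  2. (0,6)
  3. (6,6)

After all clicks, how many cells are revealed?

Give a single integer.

Click 1 (3,0) count=3: revealed 1 new [(3,0)] -> total=1
Click 2 (0,6) count=1: revealed 1 new [(0,6)] -> total=2
Click 3 (6,6) count=0: revealed 20 new [(1,3) (1,4) (1,5) (2,3) (2,4) (2,5) (3,3) (3,4) (3,5) (3,6) (4,3) (4,4) (4,5) (4,6) (5,3) (5,4) (5,5) (5,6) (6,5) (6,6)] -> total=22

Answer: 22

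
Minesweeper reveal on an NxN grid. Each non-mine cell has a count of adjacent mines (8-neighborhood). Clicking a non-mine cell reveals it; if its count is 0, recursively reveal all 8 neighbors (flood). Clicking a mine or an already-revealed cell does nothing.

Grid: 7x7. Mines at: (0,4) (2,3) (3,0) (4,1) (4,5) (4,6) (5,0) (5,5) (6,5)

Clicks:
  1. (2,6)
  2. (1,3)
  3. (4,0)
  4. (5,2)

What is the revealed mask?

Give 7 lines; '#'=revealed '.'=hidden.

Click 1 (2,6) count=0: revealed 11 new [(0,5) (0,6) (1,4) (1,5) (1,6) (2,4) (2,5) (2,6) (3,4) (3,5) (3,6)] -> total=11
Click 2 (1,3) count=2: revealed 1 new [(1,3)] -> total=12
Click 3 (4,0) count=3: revealed 1 new [(4,0)] -> total=13
Click 4 (5,2) count=1: revealed 1 new [(5,2)] -> total=14

Answer: .....##
...####
....###
....###
#......
..#....
.......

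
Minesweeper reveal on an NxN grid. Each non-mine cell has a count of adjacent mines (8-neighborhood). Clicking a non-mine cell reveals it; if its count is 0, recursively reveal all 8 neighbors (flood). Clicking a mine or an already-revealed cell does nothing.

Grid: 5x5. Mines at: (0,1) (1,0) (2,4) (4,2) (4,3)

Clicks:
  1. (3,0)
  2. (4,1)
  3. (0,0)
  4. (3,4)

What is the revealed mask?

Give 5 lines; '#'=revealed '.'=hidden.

Click 1 (3,0) count=0: revealed 6 new [(2,0) (2,1) (3,0) (3,1) (4,0) (4,1)] -> total=6
Click 2 (4,1) count=1: revealed 0 new [(none)] -> total=6
Click 3 (0,0) count=2: revealed 1 new [(0,0)] -> total=7
Click 4 (3,4) count=2: revealed 1 new [(3,4)] -> total=8

Answer: #....
.....
##...
##..#
##...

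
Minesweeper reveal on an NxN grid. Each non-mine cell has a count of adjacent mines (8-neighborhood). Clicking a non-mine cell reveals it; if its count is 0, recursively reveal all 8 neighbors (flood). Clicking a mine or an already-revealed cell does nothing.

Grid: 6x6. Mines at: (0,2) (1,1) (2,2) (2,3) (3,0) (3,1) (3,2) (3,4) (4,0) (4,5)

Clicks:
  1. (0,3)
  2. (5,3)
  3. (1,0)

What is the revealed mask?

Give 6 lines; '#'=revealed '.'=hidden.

Answer: ...#..
#.....
......
......
.####.
.####.

Derivation:
Click 1 (0,3) count=1: revealed 1 new [(0,3)] -> total=1
Click 2 (5,3) count=0: revealed 8 new [(4,1) (4,2) (4,3) (4,4) (5,1) (5,2) (5,3) (5,4)] -> total=9
Click 3 (1,0) count=1: revealed 1 new [(1,0)] -> total=10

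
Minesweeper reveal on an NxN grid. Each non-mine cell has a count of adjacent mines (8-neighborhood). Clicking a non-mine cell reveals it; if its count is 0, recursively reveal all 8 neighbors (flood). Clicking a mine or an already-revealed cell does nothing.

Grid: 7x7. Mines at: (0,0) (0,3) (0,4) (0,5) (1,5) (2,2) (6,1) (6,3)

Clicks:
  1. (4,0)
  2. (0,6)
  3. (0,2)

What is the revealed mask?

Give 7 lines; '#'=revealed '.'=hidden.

Click 1 (4,0) count=0: revealed 32 new [(1,0) (1,1) (2,0) (2,1) (2,3) (2,4) (2,5) (2,6) (3,0) (3,1) (3,2) (3,3) (3,4) (3,5) (3,6) (4,0) (4,1) (4,2) (4,3) (4,4) (4,5) (4,6) (5,0) (5,1) (5,2) (5,3) (5,4) (5,5) (5,6) (6,4) (6,5) (6,6)] -> total=32
Click 2 (0,6) count=2: revealed 1 new [(0,6)] -> total=33
Click 3 (0,2) count=1: revealed 1 new [(0,2)] -> total=34

Answer: ..#...#
##.....
##.####
#######
#######
#######
....###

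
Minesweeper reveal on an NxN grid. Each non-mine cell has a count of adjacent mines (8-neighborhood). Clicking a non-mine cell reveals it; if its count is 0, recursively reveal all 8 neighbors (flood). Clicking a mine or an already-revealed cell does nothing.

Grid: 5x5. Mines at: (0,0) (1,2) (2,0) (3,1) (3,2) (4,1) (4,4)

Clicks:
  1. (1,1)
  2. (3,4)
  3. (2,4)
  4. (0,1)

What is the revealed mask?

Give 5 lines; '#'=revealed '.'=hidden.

Click 1 (1,1) count=3: revealed 1 new [(1,1)] -> total=1
Click 2 (3,4) count=1: revealed 1 new [(3,4)] -> total=2
Click 3 (2,4) count=0: revealed 7 new [(0,3) (0,4) (1,3) (1,4) (2,3) (2,4) (3,3)] -> total=9
Click 4 (0,1) count=2: revealed 1 new [(0,1)] -> total=10

Answer: .#.##
.#.##
...##
...##
.....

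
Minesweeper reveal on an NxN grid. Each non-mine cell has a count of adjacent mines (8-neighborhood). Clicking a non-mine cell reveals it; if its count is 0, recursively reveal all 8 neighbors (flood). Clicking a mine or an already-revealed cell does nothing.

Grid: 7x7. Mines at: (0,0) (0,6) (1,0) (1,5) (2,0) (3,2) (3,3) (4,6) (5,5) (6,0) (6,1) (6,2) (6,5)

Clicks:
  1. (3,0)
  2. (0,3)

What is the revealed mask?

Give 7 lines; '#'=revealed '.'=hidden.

Answer: .####..
.####..
.####..
#......
.......
.......
.......

Derivation:
Click 1 (3,0) count=1: revealed 1 new [(3,0)] -> total=1
Click 2 (0,3) count=0: revealed 12 new [(0,1) (0,2) (0,3) (0,4) (1,1) (1,2) (1,3) (1,4) (2,1) (2,2) (2,3) (2,4)] -> total=13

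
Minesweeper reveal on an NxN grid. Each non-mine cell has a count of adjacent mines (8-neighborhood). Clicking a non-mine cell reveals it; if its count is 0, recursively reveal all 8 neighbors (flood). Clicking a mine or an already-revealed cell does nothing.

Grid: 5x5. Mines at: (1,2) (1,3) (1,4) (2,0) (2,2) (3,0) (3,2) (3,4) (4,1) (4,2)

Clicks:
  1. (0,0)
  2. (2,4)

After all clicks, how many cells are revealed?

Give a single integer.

Answer: 5

Derivation:
Click 1 (0,0) count=0: revealed 4 new [(0,0) (0,1) (1,0) (1,1)] -> total=4
Click 2 (2,4) count=3: revealed 1 new [(2,4)] -> total=5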